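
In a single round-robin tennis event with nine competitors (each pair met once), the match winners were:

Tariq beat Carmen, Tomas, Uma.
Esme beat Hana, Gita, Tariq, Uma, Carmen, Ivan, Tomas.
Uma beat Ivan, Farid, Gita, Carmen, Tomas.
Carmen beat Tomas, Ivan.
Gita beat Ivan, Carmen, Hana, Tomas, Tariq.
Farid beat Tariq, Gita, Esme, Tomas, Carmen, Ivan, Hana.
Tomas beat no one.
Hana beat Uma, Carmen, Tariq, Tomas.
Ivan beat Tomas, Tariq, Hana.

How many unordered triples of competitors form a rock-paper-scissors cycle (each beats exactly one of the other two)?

Win totals: Uma 5, Esme 7, Tariq 3, Carmen 2, Hana 4, Farid 7, Ivan 3, Tomas 0, Gita 5.
A competitor with w wins dominates both others in C(w,2) triples; summing gives 10 + 21 + 3 + 1 + 6 + 21 + 3 + 0 + 10 = 75 transitive triples.
Total triples C(9,3) = 84, so cyclic triples = 84 − 75 = 9.

9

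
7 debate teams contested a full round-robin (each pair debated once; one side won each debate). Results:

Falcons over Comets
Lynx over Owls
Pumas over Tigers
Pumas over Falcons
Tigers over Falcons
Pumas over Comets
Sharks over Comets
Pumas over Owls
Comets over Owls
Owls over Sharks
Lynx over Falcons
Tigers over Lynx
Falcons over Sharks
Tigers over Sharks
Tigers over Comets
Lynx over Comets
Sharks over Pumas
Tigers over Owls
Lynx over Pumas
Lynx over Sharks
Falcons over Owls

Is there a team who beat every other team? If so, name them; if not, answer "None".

None

Highest win total is Tigers with 5 (out of 6 possible).
Tigers lost to Pumas, so no team went undefeated.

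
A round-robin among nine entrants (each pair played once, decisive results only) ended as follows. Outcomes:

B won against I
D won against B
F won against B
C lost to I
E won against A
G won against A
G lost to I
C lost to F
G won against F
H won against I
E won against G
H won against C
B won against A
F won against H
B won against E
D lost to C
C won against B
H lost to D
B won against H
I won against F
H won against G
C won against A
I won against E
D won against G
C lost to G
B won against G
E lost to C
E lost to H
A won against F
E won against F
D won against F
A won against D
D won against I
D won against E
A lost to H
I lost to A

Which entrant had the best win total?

D

Win totals: A 3, B 5, C 4, D 6, E 3, F 3, G 3, H 5, I 4.
D leads with 6 wins (next highest: 5).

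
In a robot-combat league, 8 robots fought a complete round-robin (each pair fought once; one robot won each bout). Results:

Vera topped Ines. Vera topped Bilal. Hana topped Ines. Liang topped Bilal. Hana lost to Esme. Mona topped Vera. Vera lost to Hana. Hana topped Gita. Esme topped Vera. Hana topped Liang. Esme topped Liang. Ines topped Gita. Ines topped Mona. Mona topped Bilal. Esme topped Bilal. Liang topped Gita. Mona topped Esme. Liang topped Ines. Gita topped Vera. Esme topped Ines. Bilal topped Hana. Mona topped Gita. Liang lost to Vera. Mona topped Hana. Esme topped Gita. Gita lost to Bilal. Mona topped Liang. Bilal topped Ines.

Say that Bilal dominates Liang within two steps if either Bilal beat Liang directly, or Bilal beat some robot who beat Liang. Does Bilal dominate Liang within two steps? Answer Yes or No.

Yes

Bilal did not beat Liang directly.
Bilal beat Hana, Gita, Ines. Of those, Hana beat Liang.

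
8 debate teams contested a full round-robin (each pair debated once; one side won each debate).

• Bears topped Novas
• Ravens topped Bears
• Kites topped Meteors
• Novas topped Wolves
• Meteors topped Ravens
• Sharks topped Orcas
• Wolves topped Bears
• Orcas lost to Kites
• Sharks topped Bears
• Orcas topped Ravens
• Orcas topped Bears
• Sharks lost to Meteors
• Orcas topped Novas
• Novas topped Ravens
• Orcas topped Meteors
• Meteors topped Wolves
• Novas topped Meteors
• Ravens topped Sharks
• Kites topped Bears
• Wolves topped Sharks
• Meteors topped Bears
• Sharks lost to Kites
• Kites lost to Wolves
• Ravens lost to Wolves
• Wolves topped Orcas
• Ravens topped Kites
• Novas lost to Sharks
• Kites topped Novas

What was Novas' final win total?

Novas' results: beat Meteors, Ravens, Wolves; lost to Orcas, Kites, Bears, Sharks.
That is 3 wins.

3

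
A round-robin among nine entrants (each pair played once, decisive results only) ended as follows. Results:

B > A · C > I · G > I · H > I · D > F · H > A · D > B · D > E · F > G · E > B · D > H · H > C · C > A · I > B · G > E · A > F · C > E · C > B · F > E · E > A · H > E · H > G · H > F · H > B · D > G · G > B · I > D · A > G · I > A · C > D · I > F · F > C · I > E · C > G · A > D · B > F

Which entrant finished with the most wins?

Win totals: A 3, B 2, C 6, D 5, E 2, F 3, G 3, H 7, I 5.
H leads with 7 wins (next highest: 6).

H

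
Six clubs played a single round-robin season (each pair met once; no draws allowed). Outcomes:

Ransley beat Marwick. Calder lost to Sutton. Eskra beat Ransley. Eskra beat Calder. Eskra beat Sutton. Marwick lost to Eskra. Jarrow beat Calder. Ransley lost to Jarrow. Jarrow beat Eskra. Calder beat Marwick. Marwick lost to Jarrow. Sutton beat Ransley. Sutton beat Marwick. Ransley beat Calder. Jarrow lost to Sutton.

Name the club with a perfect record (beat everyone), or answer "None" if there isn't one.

Highest win total is Sutton with 4 (out of 5 possible).
Sutton lost to Eskra, so no club went undefeated.

None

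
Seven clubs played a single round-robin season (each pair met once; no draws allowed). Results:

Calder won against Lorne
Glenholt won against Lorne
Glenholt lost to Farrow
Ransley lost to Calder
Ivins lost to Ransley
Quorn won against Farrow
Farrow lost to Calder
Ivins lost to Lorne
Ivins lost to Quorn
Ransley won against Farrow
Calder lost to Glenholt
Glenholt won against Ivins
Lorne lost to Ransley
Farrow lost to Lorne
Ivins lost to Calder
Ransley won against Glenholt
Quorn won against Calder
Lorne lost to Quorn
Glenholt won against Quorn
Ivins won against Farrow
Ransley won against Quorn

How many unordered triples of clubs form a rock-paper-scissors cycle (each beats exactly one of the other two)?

Win totals: Calder 4, Glenholt 4, Farrow 1, Ivins 1, Ransley 5, Quorn 4, Lorne 2.
A club with w wins dominates both others in C(w,2) triples; summing gives 6 + 6 + 0 + 0 + 10 + 6 + 1 = 29 transitive triples.
Total triples C(7,3) = 35, so cyclic triples = 35 − 29 = 6.

6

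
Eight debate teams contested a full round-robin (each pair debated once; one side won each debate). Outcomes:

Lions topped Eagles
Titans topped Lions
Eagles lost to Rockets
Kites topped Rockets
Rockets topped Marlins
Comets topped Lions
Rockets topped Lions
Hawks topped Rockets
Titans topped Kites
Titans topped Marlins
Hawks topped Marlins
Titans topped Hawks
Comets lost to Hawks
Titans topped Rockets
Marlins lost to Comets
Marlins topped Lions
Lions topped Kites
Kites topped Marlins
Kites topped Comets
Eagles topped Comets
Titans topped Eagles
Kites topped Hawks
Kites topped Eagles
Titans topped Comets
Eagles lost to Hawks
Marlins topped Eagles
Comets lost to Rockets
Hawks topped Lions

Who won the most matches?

Titans

Win totals: Rockets 4, Kites 5, Titans 7, Hawks 5, Comets 2, Marlins 2, Lions 2, Eagles 1.
Titans leads with 7 wins (next highest: 5).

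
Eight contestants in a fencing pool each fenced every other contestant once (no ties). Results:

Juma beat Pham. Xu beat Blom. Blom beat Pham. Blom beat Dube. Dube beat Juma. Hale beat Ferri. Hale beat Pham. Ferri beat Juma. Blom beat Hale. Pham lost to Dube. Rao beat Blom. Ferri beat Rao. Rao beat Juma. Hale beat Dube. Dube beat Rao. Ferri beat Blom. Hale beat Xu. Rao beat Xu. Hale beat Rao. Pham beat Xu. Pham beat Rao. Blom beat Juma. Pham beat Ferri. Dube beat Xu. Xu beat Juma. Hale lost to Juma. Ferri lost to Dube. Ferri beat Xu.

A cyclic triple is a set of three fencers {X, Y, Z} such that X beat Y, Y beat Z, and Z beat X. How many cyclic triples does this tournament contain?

16

Win totals: Xu 2, Juma 2, Pham 3, Blom 4, Dube 5, Hale 5, Rao 3, Ferri 4.
A fencer with w wins dominates both others in C(w,2) triples; summing gives 1 + 1 + 3 + 6 + 10 + 10 + 3 + 6 = 40 transitive triples.
Total triples C(8,3) = 56, so cyclic triples = 56 − 40 = 16.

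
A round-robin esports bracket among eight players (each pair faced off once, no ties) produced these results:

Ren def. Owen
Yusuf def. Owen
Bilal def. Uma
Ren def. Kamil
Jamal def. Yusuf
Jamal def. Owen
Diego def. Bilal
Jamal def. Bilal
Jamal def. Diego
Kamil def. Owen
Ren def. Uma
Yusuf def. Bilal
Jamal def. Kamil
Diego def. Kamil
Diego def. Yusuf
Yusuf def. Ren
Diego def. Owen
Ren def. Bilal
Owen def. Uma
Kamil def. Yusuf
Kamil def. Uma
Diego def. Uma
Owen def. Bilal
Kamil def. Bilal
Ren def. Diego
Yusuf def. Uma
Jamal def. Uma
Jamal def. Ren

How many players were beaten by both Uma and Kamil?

Uma beat: no one.
Kamil beat: Uma, Bilal, Yusuf, Owen.
No one was beaten by both.

0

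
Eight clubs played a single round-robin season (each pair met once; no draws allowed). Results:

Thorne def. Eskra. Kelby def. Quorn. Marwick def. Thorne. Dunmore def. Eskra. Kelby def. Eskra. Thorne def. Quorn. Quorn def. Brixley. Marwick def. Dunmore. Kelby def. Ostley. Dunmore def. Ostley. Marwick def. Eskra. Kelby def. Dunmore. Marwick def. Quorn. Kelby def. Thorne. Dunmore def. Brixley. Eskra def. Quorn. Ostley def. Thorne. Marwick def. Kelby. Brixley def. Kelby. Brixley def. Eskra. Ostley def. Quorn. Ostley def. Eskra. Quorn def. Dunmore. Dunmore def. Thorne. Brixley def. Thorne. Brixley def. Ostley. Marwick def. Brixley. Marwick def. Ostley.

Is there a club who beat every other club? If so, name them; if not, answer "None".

Marwick has 7 wins out of 7 opponents — a perfect record.

Marwick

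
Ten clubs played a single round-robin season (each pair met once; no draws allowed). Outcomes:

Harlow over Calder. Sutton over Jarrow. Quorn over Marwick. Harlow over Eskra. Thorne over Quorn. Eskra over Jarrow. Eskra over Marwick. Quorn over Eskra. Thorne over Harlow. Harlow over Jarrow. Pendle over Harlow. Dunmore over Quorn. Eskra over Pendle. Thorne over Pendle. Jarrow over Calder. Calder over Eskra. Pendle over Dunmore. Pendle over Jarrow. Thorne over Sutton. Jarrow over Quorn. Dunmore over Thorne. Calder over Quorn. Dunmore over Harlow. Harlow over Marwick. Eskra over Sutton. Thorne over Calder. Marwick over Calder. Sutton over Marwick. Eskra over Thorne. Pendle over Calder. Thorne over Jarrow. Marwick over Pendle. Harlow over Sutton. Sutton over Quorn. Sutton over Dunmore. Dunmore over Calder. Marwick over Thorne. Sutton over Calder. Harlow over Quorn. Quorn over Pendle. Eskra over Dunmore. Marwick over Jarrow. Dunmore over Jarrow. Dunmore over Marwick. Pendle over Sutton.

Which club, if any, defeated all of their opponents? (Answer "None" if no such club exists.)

None

Highest win total is Thorne with 6 (out of 9 possible).
Thorne lost to Dunmore, Marwick, Eskra, so no club went undefeated.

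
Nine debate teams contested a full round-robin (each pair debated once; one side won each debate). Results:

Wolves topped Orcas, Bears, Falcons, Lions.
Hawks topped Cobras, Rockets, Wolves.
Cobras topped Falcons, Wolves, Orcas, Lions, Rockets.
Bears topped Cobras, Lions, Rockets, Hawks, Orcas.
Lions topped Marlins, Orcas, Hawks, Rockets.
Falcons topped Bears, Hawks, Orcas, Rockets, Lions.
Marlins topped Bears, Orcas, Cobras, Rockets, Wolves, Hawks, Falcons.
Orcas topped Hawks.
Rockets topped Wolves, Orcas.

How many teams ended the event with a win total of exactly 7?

1

Win totals: Orcas 1, Marlins 7, Falcons 5, Hawks 3, Rockets 2, Wolves 4, Cobras 5, Lions 4, Bears 5.
Exactly 7: Marlins — 1 team.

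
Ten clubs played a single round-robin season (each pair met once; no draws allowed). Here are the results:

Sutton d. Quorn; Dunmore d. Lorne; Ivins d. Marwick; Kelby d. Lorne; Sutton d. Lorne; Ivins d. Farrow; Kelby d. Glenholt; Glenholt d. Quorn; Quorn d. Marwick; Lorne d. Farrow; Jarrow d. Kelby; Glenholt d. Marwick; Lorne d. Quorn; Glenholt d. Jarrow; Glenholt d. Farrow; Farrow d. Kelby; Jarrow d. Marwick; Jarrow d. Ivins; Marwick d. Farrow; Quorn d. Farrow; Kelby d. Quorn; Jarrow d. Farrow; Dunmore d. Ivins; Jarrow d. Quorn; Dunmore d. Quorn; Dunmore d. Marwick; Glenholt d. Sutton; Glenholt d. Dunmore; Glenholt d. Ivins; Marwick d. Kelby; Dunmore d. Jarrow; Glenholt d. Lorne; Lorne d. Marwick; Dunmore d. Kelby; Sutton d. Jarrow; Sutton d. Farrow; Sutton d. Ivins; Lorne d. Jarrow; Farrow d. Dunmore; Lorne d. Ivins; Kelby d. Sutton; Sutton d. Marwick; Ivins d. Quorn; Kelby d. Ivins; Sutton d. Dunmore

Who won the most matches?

Glenholt

Win totals: Dunmore 6, Jarrow 5, Ivins 3, Sutton 7, Quorn 2, Glenholt 8, Farrow 2, Marwick 2, Kelby 5, Lorne 5.
Glenholt leads with 8 wins (next highest: 7).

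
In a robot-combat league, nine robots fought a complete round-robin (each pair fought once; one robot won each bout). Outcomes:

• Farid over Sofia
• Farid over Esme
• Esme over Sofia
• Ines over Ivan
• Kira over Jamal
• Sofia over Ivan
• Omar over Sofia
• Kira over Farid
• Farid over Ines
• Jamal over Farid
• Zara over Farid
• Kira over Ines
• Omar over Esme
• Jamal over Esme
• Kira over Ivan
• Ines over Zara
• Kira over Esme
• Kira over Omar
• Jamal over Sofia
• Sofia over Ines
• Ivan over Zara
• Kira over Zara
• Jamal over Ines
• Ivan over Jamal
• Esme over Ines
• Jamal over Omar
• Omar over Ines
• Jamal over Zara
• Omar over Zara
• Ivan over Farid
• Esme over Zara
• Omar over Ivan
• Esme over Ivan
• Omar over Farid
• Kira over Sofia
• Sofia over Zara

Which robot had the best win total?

Kira

Win totals: Farid 3, Ivan 3, Jamal 6, Omar 6, Esme 4, Kira 8, Zara 1, Sofia 3, Ines 2.
Kira leads with 8 wins (next highest: 6).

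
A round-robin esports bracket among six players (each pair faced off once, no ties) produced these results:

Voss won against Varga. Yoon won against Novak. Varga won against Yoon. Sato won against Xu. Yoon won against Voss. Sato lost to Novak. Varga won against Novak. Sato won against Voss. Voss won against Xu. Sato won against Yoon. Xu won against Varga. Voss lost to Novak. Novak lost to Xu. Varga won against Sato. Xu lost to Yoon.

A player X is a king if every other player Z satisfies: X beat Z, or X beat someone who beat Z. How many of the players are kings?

Sato reaches everyone (king).
Varga reaches everyone (king).
Voss reaches everyone (king).
Xu reaches everyone (king).
Novak reaches everyone (king).
Yoon reaches everyone (king).
Kings: Sato, Varga, Voss, Xu, Novak, Yoon — 6.

6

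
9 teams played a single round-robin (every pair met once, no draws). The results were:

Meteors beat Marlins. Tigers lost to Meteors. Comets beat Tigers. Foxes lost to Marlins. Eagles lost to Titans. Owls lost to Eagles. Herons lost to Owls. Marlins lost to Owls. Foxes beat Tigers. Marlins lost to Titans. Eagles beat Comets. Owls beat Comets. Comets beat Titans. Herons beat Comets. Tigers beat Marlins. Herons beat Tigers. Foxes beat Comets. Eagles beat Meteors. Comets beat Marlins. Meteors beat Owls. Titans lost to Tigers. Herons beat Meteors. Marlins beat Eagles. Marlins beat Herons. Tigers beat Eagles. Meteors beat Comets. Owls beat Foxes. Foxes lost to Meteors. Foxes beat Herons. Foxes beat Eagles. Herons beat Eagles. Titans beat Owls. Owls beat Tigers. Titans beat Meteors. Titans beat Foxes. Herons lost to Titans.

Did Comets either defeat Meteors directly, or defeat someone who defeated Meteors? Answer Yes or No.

Yes

Comets did not beat Meteors directly.
Comets beat Tigers, Marlins, Titans. Of those, Titans beat Meteors.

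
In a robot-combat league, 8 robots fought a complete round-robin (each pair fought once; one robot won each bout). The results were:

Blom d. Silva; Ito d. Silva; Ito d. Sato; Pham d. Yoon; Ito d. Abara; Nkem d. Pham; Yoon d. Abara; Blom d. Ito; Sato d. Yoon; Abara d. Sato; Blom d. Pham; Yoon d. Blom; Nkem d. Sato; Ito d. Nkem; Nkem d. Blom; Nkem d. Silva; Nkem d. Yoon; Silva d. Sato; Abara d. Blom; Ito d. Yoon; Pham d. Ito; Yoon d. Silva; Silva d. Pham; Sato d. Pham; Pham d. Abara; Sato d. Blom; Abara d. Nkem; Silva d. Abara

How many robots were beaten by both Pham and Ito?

2

Pham beat: Abara, Yoon, Ito.
Ito beat: Abara, Silva, Yoon, Sato, Nkem.
Both beat: Abara, Yoon — 2.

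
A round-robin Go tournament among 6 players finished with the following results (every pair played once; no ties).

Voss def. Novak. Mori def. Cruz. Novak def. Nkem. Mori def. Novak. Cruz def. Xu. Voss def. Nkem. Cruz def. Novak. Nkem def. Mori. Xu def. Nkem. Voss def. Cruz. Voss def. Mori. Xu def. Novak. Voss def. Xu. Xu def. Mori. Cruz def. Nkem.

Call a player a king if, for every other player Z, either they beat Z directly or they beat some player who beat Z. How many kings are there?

1

Xu cannot reach Voss in two steps.
Novak cannot reach Xu, Cruz, Voss in two steps.
Cruz cannot reach Voss in two steps.
Nkem cannot reach Xu, Voss in two steps.
Mori cannot reach Voss in two steps.
Voss reaches everyone (king).
Kings: Voss — 1.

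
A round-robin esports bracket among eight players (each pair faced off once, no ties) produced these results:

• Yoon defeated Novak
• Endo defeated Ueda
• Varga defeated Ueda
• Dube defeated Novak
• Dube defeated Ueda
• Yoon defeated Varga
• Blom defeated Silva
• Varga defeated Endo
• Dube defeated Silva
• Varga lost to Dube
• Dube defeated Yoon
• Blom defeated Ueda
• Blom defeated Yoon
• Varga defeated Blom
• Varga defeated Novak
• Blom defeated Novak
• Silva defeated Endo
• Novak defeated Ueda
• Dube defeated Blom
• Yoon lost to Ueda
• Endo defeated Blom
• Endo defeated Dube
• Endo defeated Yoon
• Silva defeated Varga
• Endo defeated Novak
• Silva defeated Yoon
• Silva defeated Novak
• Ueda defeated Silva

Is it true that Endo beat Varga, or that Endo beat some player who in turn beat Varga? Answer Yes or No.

Yes

Endo did not beat Varga directly.
Endo beat Yoon, Dube, Ueda, Blom, Novak. Of those, Yoon beat Varga.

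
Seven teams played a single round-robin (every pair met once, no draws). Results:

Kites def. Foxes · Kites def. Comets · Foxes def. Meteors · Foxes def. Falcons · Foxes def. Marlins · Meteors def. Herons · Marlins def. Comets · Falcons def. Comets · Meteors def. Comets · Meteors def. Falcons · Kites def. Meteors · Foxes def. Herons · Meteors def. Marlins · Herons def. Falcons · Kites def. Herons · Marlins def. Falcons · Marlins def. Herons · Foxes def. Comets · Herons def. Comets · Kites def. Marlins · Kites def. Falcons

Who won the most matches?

Kites

Win totals: Marlins 3, Foxes 5, Falcons 1, Herons 2, Comets 0, Kites 6, Meteors 4.
Kites leads with 6 wins (next highest: 5).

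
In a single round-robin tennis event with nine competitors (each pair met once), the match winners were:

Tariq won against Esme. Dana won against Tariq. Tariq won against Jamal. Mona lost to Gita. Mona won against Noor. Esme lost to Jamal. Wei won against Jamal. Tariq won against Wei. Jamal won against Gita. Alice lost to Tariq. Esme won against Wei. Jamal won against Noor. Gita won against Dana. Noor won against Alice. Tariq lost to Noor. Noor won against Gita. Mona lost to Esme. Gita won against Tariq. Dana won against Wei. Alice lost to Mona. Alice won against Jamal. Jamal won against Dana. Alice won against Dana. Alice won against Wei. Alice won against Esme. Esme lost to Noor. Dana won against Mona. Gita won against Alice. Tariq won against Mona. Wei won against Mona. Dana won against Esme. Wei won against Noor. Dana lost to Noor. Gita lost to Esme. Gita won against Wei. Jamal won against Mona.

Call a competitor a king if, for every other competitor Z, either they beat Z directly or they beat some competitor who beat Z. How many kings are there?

Dana reaches everyone (king).
Wei reaches everyone (king).
Jamal reaches everyone (king).
Esme reaches everyone (king).
Tariq reaches everyone (king).
Mona reaches everyone (king).
Noor reaches everyone (king).
Alice reaches everyone (king).
Gita reaches everyone (king).
Kings: Dana, Wei, Jamal, Esme, Tariq, Mona, Noor, Alice, Gita — 9.

9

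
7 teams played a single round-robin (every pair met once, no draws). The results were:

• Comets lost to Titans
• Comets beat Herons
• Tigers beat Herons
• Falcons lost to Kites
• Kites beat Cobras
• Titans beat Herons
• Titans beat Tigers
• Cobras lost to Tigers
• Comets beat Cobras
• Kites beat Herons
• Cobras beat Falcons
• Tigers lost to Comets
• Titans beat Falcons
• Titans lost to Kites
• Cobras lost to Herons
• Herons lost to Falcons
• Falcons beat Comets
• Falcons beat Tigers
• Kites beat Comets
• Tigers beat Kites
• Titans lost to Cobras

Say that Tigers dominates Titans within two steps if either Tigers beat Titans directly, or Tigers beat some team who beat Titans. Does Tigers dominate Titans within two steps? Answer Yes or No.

Tigers did not beat Titans directly.
Tigers beat Kites, Cobras, Herons. Of those, Kites beat Titans.

Yes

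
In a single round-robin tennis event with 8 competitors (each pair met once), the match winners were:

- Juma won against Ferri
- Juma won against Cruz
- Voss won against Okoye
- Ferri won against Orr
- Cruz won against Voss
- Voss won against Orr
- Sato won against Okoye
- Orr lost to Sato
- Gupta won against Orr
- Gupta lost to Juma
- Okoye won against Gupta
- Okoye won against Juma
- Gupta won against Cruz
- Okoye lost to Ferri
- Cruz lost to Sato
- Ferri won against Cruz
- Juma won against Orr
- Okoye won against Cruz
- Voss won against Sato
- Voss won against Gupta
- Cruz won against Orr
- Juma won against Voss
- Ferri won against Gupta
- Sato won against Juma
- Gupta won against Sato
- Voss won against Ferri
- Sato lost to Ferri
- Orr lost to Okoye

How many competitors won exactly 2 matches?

1

Win totals: Ferri 5, Okoye 4, Gupta 3, Cruz 2, Voss 5, Juma 5, Orr 0, Sato 4.
Exactly 2: Cruz — 1 competitor.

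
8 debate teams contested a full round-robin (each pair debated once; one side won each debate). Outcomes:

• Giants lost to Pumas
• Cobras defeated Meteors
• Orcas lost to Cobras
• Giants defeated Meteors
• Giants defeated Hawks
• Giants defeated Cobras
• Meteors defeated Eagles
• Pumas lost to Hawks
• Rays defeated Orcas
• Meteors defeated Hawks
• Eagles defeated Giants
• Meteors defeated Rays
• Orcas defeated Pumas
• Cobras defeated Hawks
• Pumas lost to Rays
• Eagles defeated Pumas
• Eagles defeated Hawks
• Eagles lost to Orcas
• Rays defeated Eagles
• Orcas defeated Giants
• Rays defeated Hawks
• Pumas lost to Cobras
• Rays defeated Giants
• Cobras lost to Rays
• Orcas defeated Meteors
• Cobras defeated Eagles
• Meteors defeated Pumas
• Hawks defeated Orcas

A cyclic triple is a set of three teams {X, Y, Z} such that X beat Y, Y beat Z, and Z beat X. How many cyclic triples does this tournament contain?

12

Win totals: Hawks 2, Giants 3, Eagles 3, Cobras 5, Orcas 4, Pumas 1, Rays 6, Meteors 4.
A team with w wins dominates both others in C(w,2) triples; summing gives 1 + 3 + 3 + 10 + 6 + 0 + 15 + 6 = 44 transitive triples.
Total triples C(8,3) = 56, so cyclic triples = 56 − 44 = 12.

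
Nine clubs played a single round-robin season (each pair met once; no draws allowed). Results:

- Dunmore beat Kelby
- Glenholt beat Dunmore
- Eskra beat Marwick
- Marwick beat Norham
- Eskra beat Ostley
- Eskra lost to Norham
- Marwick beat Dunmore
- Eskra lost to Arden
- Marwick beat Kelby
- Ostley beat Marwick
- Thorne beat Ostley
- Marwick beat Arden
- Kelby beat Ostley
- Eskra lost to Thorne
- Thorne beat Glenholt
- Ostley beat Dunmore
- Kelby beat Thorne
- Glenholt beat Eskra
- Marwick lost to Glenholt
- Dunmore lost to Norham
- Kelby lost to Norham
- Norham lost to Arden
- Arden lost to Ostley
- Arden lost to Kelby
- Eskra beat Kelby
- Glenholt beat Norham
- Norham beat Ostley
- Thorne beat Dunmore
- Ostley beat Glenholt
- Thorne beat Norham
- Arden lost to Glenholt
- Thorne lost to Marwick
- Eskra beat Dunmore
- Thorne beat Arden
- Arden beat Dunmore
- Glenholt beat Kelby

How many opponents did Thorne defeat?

Thorne's results: beat Ostley, Glenholt, Arden, Dunmore, Eskra, Norham; lost to Kelby, Marwick.
That is 6 wins.

6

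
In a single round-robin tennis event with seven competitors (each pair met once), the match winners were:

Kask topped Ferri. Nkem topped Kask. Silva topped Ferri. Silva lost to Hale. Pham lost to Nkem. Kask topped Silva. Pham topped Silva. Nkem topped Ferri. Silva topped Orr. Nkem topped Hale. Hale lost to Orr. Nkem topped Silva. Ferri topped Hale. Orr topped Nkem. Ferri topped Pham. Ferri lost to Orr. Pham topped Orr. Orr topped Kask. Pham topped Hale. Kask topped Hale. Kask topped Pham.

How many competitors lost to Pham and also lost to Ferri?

1

Pham beat: Silva, Hale, Orr.
Ferri beat: Pham, Hale.
Both beat: Hale — 1.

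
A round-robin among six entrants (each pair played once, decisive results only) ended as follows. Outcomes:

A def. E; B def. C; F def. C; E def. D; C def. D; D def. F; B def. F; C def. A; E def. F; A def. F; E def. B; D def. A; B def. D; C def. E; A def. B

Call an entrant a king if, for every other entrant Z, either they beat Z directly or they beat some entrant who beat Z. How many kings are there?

A reaches everyone (king).
B reaches everyone (king).
C reaches everyone (king).
D reaches everyone (king).
E reaches everyone (king).
F cannot reach B in two steps.
Kings: A, B, C, D, E — 5.

5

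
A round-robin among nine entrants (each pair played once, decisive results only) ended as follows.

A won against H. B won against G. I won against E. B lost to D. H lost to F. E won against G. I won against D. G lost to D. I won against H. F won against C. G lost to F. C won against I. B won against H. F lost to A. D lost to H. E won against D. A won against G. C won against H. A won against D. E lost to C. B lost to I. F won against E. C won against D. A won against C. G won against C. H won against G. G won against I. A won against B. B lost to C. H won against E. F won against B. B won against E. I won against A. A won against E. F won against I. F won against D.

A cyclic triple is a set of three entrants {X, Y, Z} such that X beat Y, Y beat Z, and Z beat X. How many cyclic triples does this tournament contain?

13

Win totals: A 7, B 3, C 5, D 2, E 2, F 7, G 2, H 3, I 5.
An entrant with w wins dominates both others in C(w,2) triples; summing gives 21 + 3 + 10 + 1 + 1 + 21 + 1 + 3 + 10 = 71 transitive triples.
Total triples C(9,3) = 84, so cyclic triples = 84 − 71 = 13.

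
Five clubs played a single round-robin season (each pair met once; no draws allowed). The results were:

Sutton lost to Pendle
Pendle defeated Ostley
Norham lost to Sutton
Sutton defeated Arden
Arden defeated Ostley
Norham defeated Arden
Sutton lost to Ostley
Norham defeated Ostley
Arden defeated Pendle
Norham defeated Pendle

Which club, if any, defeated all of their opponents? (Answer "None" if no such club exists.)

None

Highest win total is Norham with 3 (out of 4 possible).
Norham lost to Sutton, so no club went undefeated.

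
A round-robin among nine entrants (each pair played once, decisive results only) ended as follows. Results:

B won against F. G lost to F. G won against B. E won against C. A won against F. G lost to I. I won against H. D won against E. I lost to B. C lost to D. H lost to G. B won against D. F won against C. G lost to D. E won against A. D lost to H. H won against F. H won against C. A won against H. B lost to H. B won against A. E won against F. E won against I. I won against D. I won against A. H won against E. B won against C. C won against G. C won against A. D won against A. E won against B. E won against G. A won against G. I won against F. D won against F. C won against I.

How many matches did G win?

G's results: beat B, H; lost to A, C, D, E, F, I.
That is 2 wins.

2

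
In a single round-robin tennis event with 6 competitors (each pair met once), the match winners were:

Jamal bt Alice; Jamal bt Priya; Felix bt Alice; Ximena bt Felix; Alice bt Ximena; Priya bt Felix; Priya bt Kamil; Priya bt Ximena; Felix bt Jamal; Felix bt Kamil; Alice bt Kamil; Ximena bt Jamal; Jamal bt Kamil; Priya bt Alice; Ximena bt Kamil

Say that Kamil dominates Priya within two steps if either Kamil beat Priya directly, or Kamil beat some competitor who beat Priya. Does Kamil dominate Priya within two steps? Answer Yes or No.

No

Kamil did not beat Priya directly.
Kamil beat no one, so there is no intermediate competitor.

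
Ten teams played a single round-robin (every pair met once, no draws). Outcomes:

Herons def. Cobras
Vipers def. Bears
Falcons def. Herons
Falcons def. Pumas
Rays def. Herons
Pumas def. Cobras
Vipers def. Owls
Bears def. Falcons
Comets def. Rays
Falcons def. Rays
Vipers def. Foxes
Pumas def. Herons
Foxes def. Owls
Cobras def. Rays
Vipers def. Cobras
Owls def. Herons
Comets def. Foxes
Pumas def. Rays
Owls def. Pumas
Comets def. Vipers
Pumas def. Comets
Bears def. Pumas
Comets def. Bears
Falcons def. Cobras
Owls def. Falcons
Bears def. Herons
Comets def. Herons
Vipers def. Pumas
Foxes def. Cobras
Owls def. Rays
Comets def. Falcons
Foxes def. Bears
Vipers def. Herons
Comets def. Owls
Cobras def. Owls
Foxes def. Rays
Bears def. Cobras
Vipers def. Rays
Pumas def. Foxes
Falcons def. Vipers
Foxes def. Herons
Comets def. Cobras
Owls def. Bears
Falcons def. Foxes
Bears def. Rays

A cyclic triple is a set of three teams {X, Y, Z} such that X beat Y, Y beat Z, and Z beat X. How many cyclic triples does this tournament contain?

15

Win totals: Foxes 5, Falcons 6, Bears 5, Pumas 5, Rays 1, Cobras 2, Comets 8, Vipers 7, Herons 1, Owls 5.
A team with w wins dominates both others in C(w,2) triples; summing gives 10 + 15 + 10 + 10 + 0 + 1 + 28 + 21 + 0 + 10 = 105 transitive triples.
Total triples C(10,3) = 120, so cyclic triples = 120 − 105 = 15.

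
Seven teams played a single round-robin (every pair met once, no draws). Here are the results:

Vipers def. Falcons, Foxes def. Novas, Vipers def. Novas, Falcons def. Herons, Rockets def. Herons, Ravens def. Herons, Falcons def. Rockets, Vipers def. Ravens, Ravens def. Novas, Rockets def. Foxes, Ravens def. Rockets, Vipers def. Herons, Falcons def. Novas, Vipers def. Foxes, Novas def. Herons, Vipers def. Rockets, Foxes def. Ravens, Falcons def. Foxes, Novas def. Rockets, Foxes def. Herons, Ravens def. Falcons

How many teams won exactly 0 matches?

1

Win totals: Foxes 3, Novas 2, Ravens 4, Rockets 2, Herons 0, Falcons 4, Vipers 6.
Exactly 0: Herons — 1 team.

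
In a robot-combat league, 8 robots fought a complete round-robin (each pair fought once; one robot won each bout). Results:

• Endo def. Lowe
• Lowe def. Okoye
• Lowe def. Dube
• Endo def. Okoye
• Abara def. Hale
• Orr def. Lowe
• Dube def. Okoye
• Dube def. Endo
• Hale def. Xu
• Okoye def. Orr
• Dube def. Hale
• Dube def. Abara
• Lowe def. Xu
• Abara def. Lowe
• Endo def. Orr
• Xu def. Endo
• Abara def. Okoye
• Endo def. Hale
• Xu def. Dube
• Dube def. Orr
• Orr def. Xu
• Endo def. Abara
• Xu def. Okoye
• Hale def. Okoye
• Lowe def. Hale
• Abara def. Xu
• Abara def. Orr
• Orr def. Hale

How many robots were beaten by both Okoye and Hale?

Okoye beat: Orr.
Hale beat: Xu, Okoye.
No one was beaten by both.

0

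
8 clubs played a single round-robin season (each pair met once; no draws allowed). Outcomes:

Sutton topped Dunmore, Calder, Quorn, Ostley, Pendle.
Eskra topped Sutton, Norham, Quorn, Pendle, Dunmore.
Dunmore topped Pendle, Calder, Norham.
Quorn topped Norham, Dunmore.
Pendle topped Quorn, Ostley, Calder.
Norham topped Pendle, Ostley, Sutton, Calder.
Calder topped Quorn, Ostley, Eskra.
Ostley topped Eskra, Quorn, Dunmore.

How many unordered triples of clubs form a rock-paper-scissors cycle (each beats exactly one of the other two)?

Win totals: Quorn 2, Eskra 5, Dunmore 3, Pendle 3, Calder 3, Ostley 3, Norham 4, Sutton 5.
A club with w wins dominates both others in C(w,2) triples; summing gives 1 + 10 + 3 + 3 + 3 + 3 + 6 + 10 = 39 transitive triples.
Total triples C(8,3) = 56, so cyclic triples = 56 − 39 = 17.

17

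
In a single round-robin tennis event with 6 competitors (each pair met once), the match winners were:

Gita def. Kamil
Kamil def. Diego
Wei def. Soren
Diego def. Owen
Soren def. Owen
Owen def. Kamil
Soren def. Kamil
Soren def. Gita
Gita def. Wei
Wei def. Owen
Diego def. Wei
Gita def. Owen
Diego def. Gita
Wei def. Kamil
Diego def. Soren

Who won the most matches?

Win totals: Soren 3, Wei 3, Kamil 1, Diego 4, Owen 1, Gita 3.
Diego leads with 4 wins (next highest: 3).

Diego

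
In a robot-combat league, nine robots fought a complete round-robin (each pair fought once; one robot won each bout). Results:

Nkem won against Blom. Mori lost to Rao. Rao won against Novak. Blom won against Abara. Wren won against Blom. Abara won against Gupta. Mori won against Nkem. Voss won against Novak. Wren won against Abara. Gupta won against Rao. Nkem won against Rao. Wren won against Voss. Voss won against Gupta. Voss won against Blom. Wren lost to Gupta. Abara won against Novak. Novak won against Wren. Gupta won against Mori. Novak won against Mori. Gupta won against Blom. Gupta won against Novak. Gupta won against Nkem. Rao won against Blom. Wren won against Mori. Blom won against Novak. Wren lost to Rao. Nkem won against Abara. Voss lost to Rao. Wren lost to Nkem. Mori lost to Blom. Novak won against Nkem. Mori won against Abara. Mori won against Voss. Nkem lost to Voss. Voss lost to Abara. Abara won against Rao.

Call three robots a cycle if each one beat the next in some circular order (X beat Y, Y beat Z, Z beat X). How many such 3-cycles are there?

Win totals: Blom 3, Abara 4, Gupta 6, Novak 3, Rao 5, Voss 4, Wren 4, Nkem 4, Mori 3.
A robot with w wins dominates both others in C(w,2) triples; summing gives 3 + 6 + 15 + 3 + 10 + 6 + 6 + 6 + 3 = 58 transitive triples.
Total triples C(9,3) = 84, so cyclic triples = 84 − 58 = 26.

26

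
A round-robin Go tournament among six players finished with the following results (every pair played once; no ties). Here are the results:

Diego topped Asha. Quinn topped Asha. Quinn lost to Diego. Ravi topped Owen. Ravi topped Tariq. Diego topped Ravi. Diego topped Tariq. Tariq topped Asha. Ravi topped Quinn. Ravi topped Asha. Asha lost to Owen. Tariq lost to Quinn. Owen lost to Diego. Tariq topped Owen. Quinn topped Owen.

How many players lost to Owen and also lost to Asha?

Owen beat: Asha.
Asha beat: no one.
No one was beaten by both.

0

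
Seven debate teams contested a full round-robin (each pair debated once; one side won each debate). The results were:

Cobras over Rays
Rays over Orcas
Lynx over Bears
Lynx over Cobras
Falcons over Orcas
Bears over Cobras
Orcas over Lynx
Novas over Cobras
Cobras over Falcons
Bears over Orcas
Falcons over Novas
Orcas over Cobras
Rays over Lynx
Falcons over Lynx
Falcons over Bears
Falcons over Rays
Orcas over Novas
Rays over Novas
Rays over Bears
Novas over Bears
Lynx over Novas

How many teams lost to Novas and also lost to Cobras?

0

Novas beat: Bears, Cobras.
Cobras beat: Falcons, Rays.
No one was beaten by both.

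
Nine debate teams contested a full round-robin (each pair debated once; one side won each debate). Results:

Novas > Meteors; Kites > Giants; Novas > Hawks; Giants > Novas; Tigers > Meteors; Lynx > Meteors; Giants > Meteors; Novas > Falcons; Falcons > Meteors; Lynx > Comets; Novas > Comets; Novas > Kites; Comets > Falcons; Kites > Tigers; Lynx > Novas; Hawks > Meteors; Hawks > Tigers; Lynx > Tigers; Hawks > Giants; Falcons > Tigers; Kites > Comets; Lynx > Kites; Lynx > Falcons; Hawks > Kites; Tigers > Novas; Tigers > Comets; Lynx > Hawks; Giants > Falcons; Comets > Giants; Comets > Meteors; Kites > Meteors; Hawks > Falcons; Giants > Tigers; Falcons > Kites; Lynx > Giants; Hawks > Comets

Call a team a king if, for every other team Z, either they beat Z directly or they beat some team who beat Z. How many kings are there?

1

Meteors cannot reach Falcons, Hawks, Lynx, Novas, Kites, Comets, Tigers, Giants in two steps.
Falcons cannot reach Hawks, Lynx in two steps.
Hawks cannot reach Lynx in two steps.
Lynx reaches everyone (king).
Novas cannot reach Lynx in two steps.
Kites cannot reach Hawks, Lynx in two steps.
Comets cannot reach Hawks, Lynx in two steps.
Tigers cannot reach Lynx in two steps.
Giants cannot reach Lynx in two steps.
Kings: Lynx — 1.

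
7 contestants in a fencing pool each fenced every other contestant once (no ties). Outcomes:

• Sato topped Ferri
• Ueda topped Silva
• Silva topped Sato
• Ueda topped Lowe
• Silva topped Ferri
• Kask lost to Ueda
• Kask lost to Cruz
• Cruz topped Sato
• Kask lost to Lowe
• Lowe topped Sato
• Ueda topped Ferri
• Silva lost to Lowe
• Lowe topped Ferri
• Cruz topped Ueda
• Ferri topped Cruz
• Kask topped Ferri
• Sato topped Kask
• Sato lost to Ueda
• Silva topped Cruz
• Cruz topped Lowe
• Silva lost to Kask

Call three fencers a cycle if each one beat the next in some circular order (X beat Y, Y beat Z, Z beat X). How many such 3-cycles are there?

8

Win totals: Ueda 5, Ferri 1, Silva 3, Lowe 4, Sato 2, Kask 2, Cruz 4.
A fencer with w wins dominates both others in C(w,2) triples; summing gives 10 + 0 + 3 + 6 + 1 + 1 + 6 = 27 transitive triples.
Total triples C(7,3) = 35, so cyclic triples = 35 − 27 = 8.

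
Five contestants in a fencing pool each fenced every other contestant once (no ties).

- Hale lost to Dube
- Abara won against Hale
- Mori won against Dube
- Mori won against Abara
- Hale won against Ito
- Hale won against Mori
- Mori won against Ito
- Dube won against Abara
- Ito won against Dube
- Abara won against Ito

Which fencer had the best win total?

Win totals: Dube 2, Ito 1, Abara 2, Mori 3, Hale 2.
Mori leads with 3 wins (next highest: 2).

Mori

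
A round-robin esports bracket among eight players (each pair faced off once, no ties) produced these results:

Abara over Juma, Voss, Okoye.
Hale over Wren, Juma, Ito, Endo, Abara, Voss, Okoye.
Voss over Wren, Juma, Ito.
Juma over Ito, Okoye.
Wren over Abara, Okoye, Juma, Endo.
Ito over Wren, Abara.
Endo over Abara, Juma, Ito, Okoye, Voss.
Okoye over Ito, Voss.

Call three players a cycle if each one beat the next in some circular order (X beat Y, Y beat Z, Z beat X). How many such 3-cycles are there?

10

Win totals: Endo 5, Ito 2, Hale 7, Wren 4, Abara 3, Voss 3, Juma 2, Okoye 2.
A player with w wins dominates both others in C(w,2) triples; summing gives 10 + 1 + 21 + 6 + 3 + 3 + 1 + 1 = 46 transitive triples.
Total triples C(8,3) = 56, so cyclic triples = 56 − 46 = 10.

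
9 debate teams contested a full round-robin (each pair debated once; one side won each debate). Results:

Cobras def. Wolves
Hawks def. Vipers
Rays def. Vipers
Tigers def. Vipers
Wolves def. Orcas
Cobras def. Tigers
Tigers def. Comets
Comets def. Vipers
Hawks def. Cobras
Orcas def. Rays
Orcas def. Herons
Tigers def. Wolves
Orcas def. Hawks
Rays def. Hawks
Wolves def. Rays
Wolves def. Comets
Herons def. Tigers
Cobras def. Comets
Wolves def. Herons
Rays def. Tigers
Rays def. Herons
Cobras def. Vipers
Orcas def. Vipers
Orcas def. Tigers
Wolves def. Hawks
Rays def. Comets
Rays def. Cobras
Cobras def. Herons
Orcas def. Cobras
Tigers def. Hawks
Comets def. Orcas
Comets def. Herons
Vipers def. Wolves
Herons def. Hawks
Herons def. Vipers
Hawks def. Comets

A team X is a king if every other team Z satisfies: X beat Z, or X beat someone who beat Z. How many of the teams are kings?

Wolves reaches everyone (king).
Vipers cannot reach Cobras, Tigers in two steps.
Comets reaches everyone (king).
Rays reaches everyone (king).
Cobras reaches everyone (king).
Orcas reaches everyone (king).
Herons cannot reach Rays, Orcas in two steps.
Hawks cannot reach Rays in two steps.
Tigers reaches everyone (king).
Kings: Wolves, Comets, Rays, Cobras, Orcas, Tigers — 6.

6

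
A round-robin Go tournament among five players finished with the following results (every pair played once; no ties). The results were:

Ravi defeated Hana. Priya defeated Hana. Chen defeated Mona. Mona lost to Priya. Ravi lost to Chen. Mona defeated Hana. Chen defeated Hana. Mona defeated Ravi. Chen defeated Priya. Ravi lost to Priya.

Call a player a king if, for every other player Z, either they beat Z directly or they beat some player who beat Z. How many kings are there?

Priya cannot reach Chen in two steps.
Ravi cannot reach Priya, Chen, Mona in two steps.
Hana cannot reach Priya, Ravi, Chen, Mona in two steps.
Chen reaches everyone (king).
Mona cannot reach Priya, Chen in two steps.
Kings: Chen — 1.

1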